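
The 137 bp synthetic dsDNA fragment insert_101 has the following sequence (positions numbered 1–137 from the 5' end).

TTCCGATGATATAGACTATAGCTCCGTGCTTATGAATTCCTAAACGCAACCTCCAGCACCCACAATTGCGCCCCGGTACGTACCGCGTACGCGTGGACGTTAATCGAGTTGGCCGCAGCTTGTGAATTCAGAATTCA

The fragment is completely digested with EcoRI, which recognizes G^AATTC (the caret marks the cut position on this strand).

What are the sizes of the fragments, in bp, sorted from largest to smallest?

EcoRI sites (GAATTC) start at positions 34, 124, 131.
EcoRI cuts after the first base of each site, so after positions 34, 124, 131.
Linear molecule, 3 cuts → 4 fragments:
  1–34 → 34 bp
  35–124 → 90 bp
  125–131 → 7 bp
  132–137 → 6 bp
Sorted largest to smallest: 90, 34, 7, 6 bp.

90, 34, 7, 6 bp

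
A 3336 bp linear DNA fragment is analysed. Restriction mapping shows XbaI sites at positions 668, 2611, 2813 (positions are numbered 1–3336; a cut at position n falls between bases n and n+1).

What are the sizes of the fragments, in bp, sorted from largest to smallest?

1943, 668, 523, 202 bp

Linear molecule, 3 cuts → 4 fragments:
  668 − 0 = 668 bp
  2611 − 668 = 1943 bp
  2813 − 2611 = 202 bp
  3336 − 2813 = 523 bp
Sorted largest to smallest: 1943, 668, 523, 202 bp.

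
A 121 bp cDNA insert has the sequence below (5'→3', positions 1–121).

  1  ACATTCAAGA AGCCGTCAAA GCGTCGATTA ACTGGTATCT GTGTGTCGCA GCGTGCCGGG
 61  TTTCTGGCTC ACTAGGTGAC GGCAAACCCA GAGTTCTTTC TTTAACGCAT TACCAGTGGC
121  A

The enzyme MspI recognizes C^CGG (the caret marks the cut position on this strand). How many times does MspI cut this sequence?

CCGG occurs starting at position 56.
MspI cuts at 1 site.

1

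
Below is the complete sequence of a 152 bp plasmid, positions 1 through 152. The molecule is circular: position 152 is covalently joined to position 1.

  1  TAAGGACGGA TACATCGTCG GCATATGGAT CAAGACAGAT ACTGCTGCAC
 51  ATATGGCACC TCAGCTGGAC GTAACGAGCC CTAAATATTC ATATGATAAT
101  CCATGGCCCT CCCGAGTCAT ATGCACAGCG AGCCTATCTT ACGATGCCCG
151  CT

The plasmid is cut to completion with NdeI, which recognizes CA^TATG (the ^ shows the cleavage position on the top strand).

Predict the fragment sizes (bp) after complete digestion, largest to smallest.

NdeI sites (CATATG) start at positions 22, 50, 90, 118.
NdeI cuts after base 2 of each site, so after positions 23, 51, 91, 119.
Circular molecule, 4 cuts → 4 fragments:
  24–51 → 28 bp
  52–91 → 40 bp
  92–119 → 28 bp
  120–152 then 1–23 → 33 + 23 = 56 bp
Sorted largest to smallest: 56, 40, 28, 28 bp.

56, 40, 28, 28 bp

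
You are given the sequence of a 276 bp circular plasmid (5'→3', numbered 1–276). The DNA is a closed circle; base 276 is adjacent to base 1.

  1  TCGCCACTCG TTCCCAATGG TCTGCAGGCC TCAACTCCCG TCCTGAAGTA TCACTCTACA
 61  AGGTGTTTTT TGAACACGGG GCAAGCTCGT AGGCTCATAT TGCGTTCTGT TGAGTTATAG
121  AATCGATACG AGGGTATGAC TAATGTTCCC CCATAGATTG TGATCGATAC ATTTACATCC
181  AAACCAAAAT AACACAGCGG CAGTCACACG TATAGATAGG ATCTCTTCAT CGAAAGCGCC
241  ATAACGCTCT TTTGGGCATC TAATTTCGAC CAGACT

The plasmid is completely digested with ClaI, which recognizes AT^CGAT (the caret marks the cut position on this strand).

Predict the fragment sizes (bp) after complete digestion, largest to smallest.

235, 41 bp

ClaI sites (ATCGAT) start at positions 122, 163.
ClaI cuts after base 2 of each site, so after positions 123, 164.
Circular molecule, 2 cuts → 2 fragments:
  124–164 → 41 bp
  165–276 then 1–123 → 112 + 123 = 235 bp
Sorted largest to smallest: 235, 41 bp.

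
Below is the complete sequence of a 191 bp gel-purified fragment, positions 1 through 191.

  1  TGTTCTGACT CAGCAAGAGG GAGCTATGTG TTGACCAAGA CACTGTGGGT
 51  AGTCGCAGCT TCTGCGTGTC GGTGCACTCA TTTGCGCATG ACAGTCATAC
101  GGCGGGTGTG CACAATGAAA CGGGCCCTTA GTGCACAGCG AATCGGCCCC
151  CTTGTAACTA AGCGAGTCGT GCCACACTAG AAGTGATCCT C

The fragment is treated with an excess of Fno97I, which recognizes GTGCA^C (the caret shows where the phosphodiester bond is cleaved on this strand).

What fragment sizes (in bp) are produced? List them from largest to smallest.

Fno97I sites (GTGCAC) start at positions 72, 108, 131.
Fno97I cuts after base 5 of each site (before the last base), so after positions 76, 112, 135.
Linear molecule, 3 cuts → 4 fragments:
  1–76 → 76 bp
  77–112 → 36 bp
  113–135 → 23 bp
  136–191 → 56 bp
Sorted largest to smallest: 76, 56, 36, 23 bp.

76, 56, 36, 23 bp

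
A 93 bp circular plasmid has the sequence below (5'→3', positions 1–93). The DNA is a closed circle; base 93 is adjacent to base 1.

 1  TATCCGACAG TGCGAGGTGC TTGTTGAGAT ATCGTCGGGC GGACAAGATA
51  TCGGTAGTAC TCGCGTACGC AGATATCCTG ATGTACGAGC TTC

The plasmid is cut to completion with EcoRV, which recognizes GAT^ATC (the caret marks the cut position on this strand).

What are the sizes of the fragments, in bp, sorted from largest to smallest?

EcoRV sites (GATATC) start at positions 28, 47, 72.
EcoRV cuts after base 3 of each site, so after positions 30, 49, 74.
Circular molecule, 3 cuts → 3 fragments:
  31–49 → 19 bp
  50–74 → 25 bp
  75–93 then 1–30 → 19 + 30 = 49 bp
Sorted largest to smallest: 49, 25, 19 bp.

49, 25, 19 bp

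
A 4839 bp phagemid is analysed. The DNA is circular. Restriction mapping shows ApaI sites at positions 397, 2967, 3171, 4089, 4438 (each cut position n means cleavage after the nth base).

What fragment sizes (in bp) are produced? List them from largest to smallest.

2570, 918, 798, 349, 204 bp

Circular molecule, 5 cuts → 5 fragments:
  2967 − 397 = 2570 bp
  3171 − 2967 = 204 bp
  4089 − 3171 = 918 bp
  4438 − 4089 = 349 bp
  wrap: 4839 − 4438 + 397 = 798 bp
Sorted largest to smallest: 2570, 918, 798, 349, 204 bp.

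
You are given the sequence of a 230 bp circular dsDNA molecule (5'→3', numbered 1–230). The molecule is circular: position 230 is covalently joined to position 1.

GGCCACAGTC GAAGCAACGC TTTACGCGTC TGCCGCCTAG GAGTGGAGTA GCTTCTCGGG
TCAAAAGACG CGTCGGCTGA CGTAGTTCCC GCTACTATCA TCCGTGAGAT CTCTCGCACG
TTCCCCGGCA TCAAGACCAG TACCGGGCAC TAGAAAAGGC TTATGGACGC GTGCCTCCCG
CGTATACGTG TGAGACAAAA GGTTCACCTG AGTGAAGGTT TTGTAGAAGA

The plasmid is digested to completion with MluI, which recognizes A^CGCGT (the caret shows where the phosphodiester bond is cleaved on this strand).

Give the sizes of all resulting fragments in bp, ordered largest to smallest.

99, 87, 44 bp

MluI sites (ACGCGT) start at positions 24, 68, 167.
MluI cuts after the first base of each site, so after positions 24, 68, 167.
Circular molecule, 3 cuts → 3 fragments:
  25–68 → 44 bp
  69–167 → 99 bp
  168–230 then 1–24 → 63 + 24 = 87 bp
Sorted largest to smallest: 99, 87, 44 bp.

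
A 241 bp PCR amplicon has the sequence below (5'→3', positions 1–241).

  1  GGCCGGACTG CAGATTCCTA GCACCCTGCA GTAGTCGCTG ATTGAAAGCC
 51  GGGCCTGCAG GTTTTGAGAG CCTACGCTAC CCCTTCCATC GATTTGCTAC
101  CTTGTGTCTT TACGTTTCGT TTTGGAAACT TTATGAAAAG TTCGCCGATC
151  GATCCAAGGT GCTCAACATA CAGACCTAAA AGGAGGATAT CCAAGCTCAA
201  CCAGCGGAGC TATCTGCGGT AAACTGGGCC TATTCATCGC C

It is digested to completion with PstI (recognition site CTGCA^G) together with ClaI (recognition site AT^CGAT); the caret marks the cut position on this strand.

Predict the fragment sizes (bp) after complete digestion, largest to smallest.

PstI sites (CTGCAG) start at positions 8, 26, 55.
PstI cuts after base 5 of each site (before the last base), so after positions 12, 30, 59.
ClaI sites (ATCGAT) start at positions 88, 148.
ClaI cuts after base 2 of each site, so after positions 89, 149.
Combined cut positions: 12, 30, 59, 89, 149.
Linear molecule, 5 cuts → 6 fragments:
  1–12 → 12 bp
  13–30 → 18 bp
  31–59 → 29 bp
  60–89 → 30 bp
  90–149 → 60 bp
  150–241 → 92 bp
Sorted largest to smallest: 92, 60, 30, 29, 18, 12 bp.

92, 60, 30, 29, 18, 12 bp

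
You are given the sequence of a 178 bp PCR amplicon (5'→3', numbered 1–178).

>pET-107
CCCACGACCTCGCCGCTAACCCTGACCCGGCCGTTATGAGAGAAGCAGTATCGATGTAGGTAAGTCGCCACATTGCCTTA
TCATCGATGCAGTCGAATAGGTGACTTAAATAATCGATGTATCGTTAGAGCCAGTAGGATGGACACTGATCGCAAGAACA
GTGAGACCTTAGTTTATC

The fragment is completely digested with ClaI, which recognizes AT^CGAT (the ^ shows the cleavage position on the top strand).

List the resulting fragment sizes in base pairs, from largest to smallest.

64, 51, 33, 30 bp

ClaI sites (ATCGAT) start at positions 50, 83, 113.
ClaI cuts after base 2 of each site, so after positions 51, 84, 114.
Linear molecule, 3 cuts → 4 fragments:
  1–51 → 51 bp
  52–84 → 33 bp
  85–114 → 30 bp
  115–178 → 64 bp
Sorted largest to smallest: 64, 51, 33, 30 bp.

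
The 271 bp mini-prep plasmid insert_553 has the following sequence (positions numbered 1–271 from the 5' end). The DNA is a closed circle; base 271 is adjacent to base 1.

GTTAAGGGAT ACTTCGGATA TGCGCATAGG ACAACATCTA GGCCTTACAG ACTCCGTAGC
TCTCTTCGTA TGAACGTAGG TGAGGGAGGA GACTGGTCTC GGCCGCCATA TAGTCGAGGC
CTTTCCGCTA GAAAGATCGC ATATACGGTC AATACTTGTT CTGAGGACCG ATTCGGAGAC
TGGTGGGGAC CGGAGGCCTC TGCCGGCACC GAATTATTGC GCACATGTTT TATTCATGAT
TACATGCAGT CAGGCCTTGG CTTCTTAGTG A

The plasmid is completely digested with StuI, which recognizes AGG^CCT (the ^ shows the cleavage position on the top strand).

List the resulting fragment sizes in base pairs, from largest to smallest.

77, 77, 59, 58 bp

StuI sites (AGGCCT) start at positions 40, 117, 194, 252.
StuI cuts after base 3 of each site, so after positions 42, 119, 196, 254.
Circular molecule, 4 cuts → 4 fragments:
  43–119 → 77 bp
  120–196 → 77 bp
  197–254 → 58 bp
  255–271 then 1–42 → 17 + 42 = 59 bp
Sorted largest to smallest: 77, 77, 59, 58 bp.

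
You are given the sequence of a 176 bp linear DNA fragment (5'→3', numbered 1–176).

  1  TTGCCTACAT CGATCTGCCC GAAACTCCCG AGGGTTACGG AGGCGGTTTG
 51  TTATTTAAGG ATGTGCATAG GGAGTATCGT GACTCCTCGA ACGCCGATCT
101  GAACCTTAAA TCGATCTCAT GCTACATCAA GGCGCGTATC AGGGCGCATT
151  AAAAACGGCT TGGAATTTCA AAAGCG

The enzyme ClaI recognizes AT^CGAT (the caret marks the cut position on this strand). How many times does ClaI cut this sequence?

2

ATCGAT occurs starting at positions 9, 110.
ClaI cuts at 2 sites.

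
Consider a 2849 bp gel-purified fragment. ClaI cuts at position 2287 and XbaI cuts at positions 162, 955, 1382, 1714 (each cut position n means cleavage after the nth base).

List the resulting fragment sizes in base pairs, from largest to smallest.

Combined cut positions (sorted): 162, 955, 1382, 1714, 2287.
Linear molecule, 5 cuts → 6 fragments:
  162 − 0 = 162 bp
  955 − 162 = 793 bp
  1382 − 955 = 427 bp
  1714 − 1382 = 332 bp
  2287 − 1714 = 573 bp
  2849 − 2287 = 562 bp
Sorted largest to smallest: 793, 573, 562, 427, 332, 162 bp.

793, 573, 562, 427, 332, 162 bp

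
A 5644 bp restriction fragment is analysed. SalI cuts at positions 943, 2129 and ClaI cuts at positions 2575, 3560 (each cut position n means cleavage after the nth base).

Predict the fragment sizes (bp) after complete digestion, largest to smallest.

Combined cut positions (sorted): 943, 2129, 2575, 3560.
Linear molecule, 4 cuts → 5 fragments:
  943 − 0 = 943 bp
  2129 − 943 = 1186 bp
  2575 − 2129 = 446 bp
  3560 − 2575 = 985 bp
  5644 − 3560 = 2084 bp
Sorted largest to smallest: 2084, 1186, 985, 943, 446 bp.

2084, 1186, 985, 943, 446 bp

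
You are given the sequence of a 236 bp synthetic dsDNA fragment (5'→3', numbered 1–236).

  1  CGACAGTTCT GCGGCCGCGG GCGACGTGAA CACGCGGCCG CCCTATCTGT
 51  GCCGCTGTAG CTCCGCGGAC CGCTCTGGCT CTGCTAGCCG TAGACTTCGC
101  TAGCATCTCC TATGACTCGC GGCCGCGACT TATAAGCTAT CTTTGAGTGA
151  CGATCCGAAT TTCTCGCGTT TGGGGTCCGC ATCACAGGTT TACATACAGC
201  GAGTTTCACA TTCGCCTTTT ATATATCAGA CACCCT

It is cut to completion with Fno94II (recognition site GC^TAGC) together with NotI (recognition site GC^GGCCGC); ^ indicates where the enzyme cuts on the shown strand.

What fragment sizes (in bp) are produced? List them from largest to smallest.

116, 49, 23, 20, 16, 12 bp

Fno94II sites (GCTAGC) start at positions 83, 99.
Fno94II cuts after base 2 of each site, so after positions 84, 100.
NotI sites (GCGGCCGC) start at positions 11, 34, 119.
NotI cuts after base 2 of each site, so after positions 12, 35, 120.
Combined cut positions: 12, 35, 84, 100, 120.
Linear molecule, 5 cuts → 6 fragments:
  1–12 → 12 bp
  13–35 → 23 bp
  36–84 → 49 bp
  85–100 → 16 bp
  101–120 → 20 bp
  121–236 → 116 bp
Sorted largest to smallest: 116, 49, 23, 20, 16, 12 bp.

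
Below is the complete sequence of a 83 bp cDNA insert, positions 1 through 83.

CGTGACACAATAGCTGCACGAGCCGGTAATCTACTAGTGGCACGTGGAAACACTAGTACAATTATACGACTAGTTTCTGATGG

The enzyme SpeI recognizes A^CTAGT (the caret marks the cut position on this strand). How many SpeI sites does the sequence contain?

3

ACTAGT occurs starting at positions 33, 52, 69.
SpeI cuts at 3 sites.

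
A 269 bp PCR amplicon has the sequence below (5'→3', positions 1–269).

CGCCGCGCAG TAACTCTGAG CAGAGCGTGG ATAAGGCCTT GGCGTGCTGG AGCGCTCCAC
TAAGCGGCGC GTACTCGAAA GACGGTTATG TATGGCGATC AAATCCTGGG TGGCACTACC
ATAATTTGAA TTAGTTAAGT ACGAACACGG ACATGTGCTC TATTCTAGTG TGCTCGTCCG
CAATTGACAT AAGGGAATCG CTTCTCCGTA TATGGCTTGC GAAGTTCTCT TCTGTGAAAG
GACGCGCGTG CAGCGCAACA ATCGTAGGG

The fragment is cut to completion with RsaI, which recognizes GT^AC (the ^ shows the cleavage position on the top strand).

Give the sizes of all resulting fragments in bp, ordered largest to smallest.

129, 72, 68 bp

RsaI sites (GTAC) start at positions 71, 139.
RsaI cuts after base 2 of each site, so after positions 72, 140.
Linear molecule, 2 cuts → 3 fragments:
  1–72 → 72 bp
  73–140 → 68 bp
  141–269 → 129 bp
Sorted largest to smallest: 129, 72, 68 bp.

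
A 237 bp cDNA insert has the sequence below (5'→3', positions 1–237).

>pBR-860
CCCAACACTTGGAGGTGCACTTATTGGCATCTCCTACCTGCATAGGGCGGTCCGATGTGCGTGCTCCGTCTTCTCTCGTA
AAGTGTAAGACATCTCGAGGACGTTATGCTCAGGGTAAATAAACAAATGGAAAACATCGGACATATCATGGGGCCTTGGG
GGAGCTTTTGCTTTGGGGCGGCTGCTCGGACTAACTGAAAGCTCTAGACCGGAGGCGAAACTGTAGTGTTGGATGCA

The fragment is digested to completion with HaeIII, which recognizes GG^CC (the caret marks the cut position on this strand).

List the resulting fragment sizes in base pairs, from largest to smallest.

153, 84 bp

The HaeIII site (GGCC) starts at position 152.
HaeIII cuts after base 2 of each site, so after position 153.
Linear molecule, 1 cut → 2 fragments:
  1–153 → 153 bp
  154–237 → 84 bp
Sorted largest to smallest: 153, 84 bp.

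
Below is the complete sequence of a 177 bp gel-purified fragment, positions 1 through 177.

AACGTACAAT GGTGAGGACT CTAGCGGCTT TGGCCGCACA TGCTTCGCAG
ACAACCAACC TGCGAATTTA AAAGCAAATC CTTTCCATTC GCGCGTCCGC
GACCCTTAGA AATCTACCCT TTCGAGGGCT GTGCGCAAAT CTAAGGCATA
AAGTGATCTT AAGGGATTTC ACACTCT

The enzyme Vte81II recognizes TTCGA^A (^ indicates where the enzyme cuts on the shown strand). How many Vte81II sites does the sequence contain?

No occurrence of TTCGAA is present in the sequence.
Vte81II does not cut: 0 sites.

0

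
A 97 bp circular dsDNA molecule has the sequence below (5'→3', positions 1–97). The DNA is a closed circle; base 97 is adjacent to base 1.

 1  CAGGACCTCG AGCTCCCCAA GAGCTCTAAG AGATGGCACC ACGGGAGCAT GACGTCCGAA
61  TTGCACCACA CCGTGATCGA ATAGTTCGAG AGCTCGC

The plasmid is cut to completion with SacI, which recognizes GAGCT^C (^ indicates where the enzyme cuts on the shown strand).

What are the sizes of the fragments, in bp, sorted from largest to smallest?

SacI sites (GAGCTC) start at positions 10, 21, 90.
SacI cuts after base 5 of each site (before the last base), so after positions 14, 25, 94.
Circular molecule, 3 cuts → 3 fragments:
  15–25 → 11 bp
  26–94 → 69 bp
  95–97 then 1–14 → 3 + 14 = 17 bp
Sorted largest to smallest: 69, 17, 11 bp.

69, 17, 11 bp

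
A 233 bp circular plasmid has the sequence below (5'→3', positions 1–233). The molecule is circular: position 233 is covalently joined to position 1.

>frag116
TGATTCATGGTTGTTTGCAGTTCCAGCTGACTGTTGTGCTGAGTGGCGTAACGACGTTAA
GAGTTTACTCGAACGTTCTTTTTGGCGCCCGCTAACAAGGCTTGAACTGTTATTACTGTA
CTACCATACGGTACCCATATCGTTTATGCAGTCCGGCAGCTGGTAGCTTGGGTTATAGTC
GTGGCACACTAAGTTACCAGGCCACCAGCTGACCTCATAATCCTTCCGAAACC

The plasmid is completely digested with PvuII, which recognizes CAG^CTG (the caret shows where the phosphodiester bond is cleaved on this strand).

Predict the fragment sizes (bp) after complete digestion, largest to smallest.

PvuII sites (CAGCTG) start at positions 24, 157, 206.
PvuII cuts after base 3 of each site, so after positions 26, 159, 208.
Circular molecule, 3 cuts → 3 fragments:
  27–159 → 133 bp
  160–208 → 49 bp
  209–233 then 1–26 → 25 + 26 = 51 bp
Sorted largest to smallest: 133, 51, 49 bp.

133, 51, 49 bp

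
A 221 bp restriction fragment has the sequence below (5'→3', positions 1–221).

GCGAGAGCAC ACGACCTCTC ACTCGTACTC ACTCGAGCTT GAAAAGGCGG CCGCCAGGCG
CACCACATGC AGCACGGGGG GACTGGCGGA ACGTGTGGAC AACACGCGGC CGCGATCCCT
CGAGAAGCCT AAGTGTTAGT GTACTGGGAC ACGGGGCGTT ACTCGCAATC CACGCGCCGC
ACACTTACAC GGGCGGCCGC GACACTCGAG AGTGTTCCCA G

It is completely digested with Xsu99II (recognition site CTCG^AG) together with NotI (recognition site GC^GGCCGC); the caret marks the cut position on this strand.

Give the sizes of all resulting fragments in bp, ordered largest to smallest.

72, 59, 35, 15, 14, 13, 13 bp

Xsu99II sites (CTCGAG) start at positions 32, 119, 205.
Xsu99II cuts after base 4 of each site, so after positions 35, 122, 208.
NotI sites (GCGGCCGC) start at positions 47, 106, 193.
NotI cuts after base 2 of each site, so after positions 48, 107, 194.
Combined cut positions: 35, 48, 107, 122, 194, 208.
Linear molecule, 6 cuts → 7 fragments:
  1–35 → 35 bp
  36–48 → 13 bp
  49–107 → 59 bp
  108–122 → 15 bp
  123–194 → 72 bp
  195–208 → 14 bp
  209–221 → 13 bp
Sorted largest to smallest: 72, 59, 35, 15, 14, 13, 13 bp.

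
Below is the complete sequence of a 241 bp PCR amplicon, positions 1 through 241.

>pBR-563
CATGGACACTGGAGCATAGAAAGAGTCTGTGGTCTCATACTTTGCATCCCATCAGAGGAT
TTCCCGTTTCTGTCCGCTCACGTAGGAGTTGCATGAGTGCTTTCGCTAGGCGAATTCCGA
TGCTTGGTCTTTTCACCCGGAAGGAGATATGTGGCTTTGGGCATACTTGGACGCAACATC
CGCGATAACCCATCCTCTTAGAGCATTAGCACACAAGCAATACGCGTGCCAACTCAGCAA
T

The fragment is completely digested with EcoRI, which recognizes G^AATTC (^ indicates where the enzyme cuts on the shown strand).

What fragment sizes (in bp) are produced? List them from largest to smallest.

129, 112 bp

The EcoRI site (GAATTC) starts at position 112.
EcoRI cuts after the first base of each site, so after position 112.
Linear molecule, 1 cut → 2 fragments:
  1–112 → 112 bp
  113–241 → 129 bp
Sorted largest to smallest: 129, 112 bp.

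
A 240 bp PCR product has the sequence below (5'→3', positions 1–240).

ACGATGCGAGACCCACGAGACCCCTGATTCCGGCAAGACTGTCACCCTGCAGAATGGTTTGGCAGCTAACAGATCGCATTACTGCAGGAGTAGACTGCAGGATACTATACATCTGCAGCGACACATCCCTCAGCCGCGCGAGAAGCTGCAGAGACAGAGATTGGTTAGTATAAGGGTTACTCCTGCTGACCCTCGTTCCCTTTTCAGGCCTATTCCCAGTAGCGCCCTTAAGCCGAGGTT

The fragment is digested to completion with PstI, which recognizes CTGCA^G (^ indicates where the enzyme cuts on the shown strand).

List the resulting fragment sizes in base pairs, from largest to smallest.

PstI sites (CTGCAG) start at positions 47, 82, 95, 113, 146.
PstI cuts after base 5 of each site (before the last base), so after positions 51, 86, 99, 117, 150.
Linear molecule, 5 cuts → 6 fragments:
  1–51 → 51 bp
  52–86 → 35 bp
  87–99 → 13 bp
  100–117 → 18 bp
  118–150 → 33 bp
  151–240 → 90 bp
Sorted largest to smallest: 90, 51, 35, 33, 18, 13 bp.

90, 51, 35, 33, 18, 13 bp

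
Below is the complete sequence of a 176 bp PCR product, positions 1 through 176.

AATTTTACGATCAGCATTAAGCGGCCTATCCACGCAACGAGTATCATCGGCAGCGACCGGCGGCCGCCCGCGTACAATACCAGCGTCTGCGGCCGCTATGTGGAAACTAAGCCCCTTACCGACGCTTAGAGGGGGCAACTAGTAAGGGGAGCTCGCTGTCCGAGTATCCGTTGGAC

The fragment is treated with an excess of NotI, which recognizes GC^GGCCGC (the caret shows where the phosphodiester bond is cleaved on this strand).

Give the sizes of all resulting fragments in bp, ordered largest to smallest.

NotI sites (GCGGCCGC) start at positions 60, 89.
NotI cuts after base 2 of each site, so after positions 61, 90.
Linear molecule, 2 cuts → 3 fragments:
  1–61 → 61 bp
  62–90 → 29 bp
  91–176 → 86 bp
Sorted largest to smallest: 86, 61, 29 bp.

86, 61, 29 bp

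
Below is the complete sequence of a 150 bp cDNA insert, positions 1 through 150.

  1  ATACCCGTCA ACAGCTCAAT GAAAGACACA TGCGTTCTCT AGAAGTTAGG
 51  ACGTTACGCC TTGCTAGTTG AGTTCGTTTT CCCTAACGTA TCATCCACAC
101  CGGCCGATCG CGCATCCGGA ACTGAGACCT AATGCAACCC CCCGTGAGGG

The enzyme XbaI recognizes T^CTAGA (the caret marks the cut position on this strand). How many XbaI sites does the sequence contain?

TCTAGA occurs starting at position 38.
XbaI cuts at 1 site.

1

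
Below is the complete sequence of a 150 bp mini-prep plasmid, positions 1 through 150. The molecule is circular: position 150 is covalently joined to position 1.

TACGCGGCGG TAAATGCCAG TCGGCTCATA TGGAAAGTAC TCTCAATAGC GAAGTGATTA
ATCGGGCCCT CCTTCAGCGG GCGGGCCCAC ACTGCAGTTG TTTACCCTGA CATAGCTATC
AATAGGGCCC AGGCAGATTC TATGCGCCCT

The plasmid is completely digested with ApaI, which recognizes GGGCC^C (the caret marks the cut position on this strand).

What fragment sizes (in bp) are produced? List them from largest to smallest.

89, 42, 19 bp

ApaI sites (GGGCCC) start at positions 64, 83, 125.
ApaI cuts after base 5 of each site (before the last base), so after positions 68, 87, 129.
Circular molecule, 3 cuts → 3 fragments:
  69–87 → 19 bp
  88–129 → 42 bp
  130–150 then 1–68 → 21 + 68 = 89 bp
Sorted largest to smallest: 89, 42, 19 bp.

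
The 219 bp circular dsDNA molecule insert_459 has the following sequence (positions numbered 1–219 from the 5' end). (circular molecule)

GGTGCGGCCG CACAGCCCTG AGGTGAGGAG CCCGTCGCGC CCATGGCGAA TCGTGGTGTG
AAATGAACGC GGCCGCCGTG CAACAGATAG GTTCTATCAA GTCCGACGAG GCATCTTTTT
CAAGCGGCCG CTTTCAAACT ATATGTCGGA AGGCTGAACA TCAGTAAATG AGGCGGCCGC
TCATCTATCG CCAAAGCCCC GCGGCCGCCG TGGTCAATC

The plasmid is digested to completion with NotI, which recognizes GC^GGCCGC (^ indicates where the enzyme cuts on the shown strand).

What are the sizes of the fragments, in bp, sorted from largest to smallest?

65, 55, 49, 28, 22 bp

NotI sites (GCGGCCGC) start at positions 4, 69, 124, 173, 201.
NotI cuts after base 2 of each site, so after positions 5, 70, 125, 174, 202.
Circular molecule, 5 cuts → 5 fragments:
  6–70 → 65 bp
  71–125 → 55 bp
  126–174 → 49 bp
  175–202 → 28 bp
  203–219 then 1–5 → 17 + 5 = 22 bp
Sorted largest to smallest: 65, 55, 49, 28, 22 bp.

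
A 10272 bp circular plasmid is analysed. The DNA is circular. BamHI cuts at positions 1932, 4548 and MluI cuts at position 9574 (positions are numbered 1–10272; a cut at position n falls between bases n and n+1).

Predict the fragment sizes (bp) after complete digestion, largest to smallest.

Combined cut positions (sorted): 1932, 4548, 9574.
Circular molecule, 3 cuts → 3 fragments:
  4548 − 1932 = 2616 bp
  9574 − 4548 = 5026 bp
  wrap: 10272 − 9574 + 1932 = 2630 bp
Sorted largest to smallest: 5026, 2630, 2616 bp.

5026, 2630, 2616 bp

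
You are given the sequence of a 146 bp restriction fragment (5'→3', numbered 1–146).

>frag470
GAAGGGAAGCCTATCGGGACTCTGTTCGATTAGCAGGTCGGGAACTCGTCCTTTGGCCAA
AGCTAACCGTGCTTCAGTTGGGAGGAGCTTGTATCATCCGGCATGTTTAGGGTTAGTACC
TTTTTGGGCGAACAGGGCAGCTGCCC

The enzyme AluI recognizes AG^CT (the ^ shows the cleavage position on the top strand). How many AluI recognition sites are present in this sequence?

AGCT occurs starting at positions 61, 86, 139.
AluI cuts at 3 sites.

3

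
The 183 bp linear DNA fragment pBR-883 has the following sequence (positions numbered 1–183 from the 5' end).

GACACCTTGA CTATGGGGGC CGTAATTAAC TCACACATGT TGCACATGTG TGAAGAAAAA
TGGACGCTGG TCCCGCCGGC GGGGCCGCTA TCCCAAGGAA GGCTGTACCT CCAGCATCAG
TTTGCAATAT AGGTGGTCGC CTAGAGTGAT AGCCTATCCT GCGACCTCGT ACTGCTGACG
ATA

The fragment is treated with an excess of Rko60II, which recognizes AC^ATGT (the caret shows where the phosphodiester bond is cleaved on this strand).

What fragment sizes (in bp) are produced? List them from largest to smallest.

138, 36, 9 bp

Rko60II sites (ACATGT) start at positions 35, 44.
Rko60II cuts after base 2 of each site, so after positions 36, 45.
Linear molecule, 2 cuts → 3 fragments:
  1–36 → 36 bp
  37–45 → 9 bp
  46–183 → 138 bp
Sorted largest to smallest: 138, 36, 9 bp.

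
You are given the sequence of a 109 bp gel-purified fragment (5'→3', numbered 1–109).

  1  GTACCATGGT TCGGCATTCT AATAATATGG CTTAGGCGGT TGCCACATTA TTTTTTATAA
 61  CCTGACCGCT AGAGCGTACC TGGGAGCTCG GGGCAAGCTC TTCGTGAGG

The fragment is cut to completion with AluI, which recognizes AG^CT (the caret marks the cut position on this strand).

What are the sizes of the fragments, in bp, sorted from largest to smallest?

AluI sites (AGCT) start at positions 85, 96.
AluI cuts after base 2 of each site, so after positions 86, 97.
Linear molecule, 2 cuts → 3 fragments:
  1–86 → 86 bp
  87–97 → 11 bp
  98–109 → 12 bp
Sorted largest to smallest: 86, 12, 11 bp.

86, 12, 11 bp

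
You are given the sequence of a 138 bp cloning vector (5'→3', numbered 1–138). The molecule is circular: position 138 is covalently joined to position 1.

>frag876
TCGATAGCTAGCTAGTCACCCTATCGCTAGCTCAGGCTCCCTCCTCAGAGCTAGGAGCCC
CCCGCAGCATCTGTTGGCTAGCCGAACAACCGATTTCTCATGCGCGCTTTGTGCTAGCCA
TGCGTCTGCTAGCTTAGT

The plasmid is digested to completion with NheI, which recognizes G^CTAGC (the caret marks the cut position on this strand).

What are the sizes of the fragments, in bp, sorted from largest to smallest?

51, 36, 19, 17, 15 bp

NheI sites (GCTAGC) start at positions 7, 26, 77, 113, 128.
NheI cuts after the first base of each site, so after positions 7, 26, 77, 113, 128.
Circular molecule, 5 cuts → 5 fragments:
  8–26 → 19 bp
  27–77 → 51 bp
  78–113 → 36 bp
  114–128 → 15 bp
  129–138 then 1–7 → 10 + 7 = 17 bp
Sorted largest to smallest: 51, 36, 19, 17, 15 bp.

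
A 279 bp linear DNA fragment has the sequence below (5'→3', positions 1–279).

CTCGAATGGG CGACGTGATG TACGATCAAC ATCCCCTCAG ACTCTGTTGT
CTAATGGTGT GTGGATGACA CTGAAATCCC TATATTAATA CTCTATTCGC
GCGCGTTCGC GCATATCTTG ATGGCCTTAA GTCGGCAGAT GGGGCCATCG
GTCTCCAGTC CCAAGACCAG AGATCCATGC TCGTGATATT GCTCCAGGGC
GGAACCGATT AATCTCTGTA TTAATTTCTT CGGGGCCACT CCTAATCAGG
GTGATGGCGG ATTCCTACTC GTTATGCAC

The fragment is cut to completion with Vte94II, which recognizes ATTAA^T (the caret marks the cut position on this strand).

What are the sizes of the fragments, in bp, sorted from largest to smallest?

124, 88, 55, 12 bp

Vte94II sites (ATTAAT) start at positions 84, 208, 220.
Vte94II cuts after base 5 of each site (before the last base), so after positions 88, 212, 224.
Linear molecule, 3 cuts → 4 fragments:
  1–88 → 88 bp
  89–212 → 124 bp
  213–224 → 12 bp
  225–279 → 55 bp
Sorted largest to smallest: 124, 88, 55, 12 bp.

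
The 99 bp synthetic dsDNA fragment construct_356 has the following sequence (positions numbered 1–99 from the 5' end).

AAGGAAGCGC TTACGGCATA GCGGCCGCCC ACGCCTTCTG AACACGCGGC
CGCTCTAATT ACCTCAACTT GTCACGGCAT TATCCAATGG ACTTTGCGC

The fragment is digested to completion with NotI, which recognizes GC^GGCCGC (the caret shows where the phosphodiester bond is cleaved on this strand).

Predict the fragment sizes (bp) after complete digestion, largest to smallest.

52, 25, 22 bp

NotI sites (GCGGCCGC) start at positions 21, 46.
NotI cuts after base 2 of each site, so after positions 22, 47.
Linear molecule, 2 cuts → 3 fragments:
  1–22 → 22 bp
  23–47 → 25 bp
  48–99 → 52 bp
Sorted largest to smallest: 52, 25, 22 bp.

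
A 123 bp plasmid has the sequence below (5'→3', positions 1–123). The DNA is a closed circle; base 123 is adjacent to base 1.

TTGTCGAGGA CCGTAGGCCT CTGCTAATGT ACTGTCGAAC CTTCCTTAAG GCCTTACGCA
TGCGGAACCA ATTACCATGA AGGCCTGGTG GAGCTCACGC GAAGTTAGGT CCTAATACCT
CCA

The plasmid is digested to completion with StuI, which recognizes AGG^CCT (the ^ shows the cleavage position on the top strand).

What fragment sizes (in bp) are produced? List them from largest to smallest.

StuI sites (AGGCCT) start at positions 15, 49, 81.
StuI cuts after base 3 of each site, so after positions 17, 51, 83.
Circular molecule, 3 cuts → 3 fragments:
  18–51 → 34 bp
  52–83 → 32 bp
  84–123 then 1–17 → 40 + 17 = 57 bp
Sorted largest to smallest: 57, 34, 32 bp.

57, 34, 32 bp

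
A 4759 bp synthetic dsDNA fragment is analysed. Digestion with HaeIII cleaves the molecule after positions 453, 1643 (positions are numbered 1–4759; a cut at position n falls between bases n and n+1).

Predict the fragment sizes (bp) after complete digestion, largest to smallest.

3116, 1190, 453 bp

Linear molecule, 2 cuts → 3 fragments:
  453 − 0 = 453 bp
  1643 − 453 = 1190 bp
  4759 − 1643 = 3116 bp
Sorted largest to smallest: 3116, 1190, 453 bp.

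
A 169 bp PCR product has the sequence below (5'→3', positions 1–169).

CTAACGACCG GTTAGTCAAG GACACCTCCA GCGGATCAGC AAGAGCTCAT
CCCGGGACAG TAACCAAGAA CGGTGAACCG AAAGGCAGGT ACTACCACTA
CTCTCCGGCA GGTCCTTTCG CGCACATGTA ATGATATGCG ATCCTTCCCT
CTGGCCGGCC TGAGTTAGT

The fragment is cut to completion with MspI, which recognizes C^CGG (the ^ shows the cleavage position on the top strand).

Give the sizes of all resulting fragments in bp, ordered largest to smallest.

53, 50, 44, 14, 8 bp

MspI sites (CCGG) start at positions 8, 52, 105, 155.
MspI cuts after the first base of each site, so after positions 8, 52, 105, 155.
Linear molecule, 4 cuts → 5 fragments:
  1–8 → 8 bp
  9–52 → 44 bp
  53–105 → 53 bp
  106–155 → 50 bp
  156–169 → 14 bp
Sorted largest to smallest: 53, 50, 44, 14, 8 bp.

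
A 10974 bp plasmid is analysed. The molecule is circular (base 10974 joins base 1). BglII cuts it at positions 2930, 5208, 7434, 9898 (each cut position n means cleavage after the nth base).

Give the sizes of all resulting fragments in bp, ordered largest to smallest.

4006, 2464, 2278, 2226 bp

Circular molecule, 4 cuts → 4 fragments:
  5208 − 2930 = 2278 bp
  7434 − 5208 = 2226 bp
  9898 − 7434 = 2464 bp
  wrap: 10974 − 9898 + 2930 = 4006 bp
Sorted largest to smallest: 4006, 2464, 2278, 2226 bp.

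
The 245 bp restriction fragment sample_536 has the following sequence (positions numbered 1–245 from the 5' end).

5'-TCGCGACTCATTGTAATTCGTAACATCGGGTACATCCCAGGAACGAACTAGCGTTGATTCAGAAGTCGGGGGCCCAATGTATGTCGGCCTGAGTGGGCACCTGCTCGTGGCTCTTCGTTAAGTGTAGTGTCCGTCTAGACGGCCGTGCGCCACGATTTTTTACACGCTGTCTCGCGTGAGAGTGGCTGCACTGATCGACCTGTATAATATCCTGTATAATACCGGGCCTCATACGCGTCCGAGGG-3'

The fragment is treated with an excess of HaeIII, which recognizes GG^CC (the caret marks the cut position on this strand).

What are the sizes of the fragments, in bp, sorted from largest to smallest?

84, 72, 55, 19, 15 bp

HaeIII sites (GGCC) start at positions 71, 86, 141, 225.
HaeIII cuts after base 2 of each site, so after positions 72, 87, 142, 226.
Linear molecule, 4 cuts → 5 fragments:
  1–72 → 72 bp
  73–87 → 15 bp
  88–142 → 55 bp
  143–226 → 84 bp
  227–245 → 19 bp
Sorted largest to smallest: 84, 72, 55, 19, 15 bp.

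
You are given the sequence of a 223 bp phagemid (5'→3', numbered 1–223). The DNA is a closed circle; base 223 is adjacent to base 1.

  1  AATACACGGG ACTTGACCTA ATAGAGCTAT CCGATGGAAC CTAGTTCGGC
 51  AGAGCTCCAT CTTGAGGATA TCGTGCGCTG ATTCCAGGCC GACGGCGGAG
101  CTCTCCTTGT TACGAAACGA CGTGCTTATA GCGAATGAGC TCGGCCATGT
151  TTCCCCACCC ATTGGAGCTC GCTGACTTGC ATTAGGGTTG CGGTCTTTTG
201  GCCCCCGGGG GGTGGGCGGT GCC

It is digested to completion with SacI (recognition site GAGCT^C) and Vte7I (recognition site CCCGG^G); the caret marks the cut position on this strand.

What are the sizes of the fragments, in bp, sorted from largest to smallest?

71, 46, 39, 39, 28 bp

SacI sites (GAGCTC) start at positions 52, 98, 137, 165.
SacI cuts after base 5 of each site (before the last base), so after positions 56, 102, 141, 169.
The Vte7I site (CCCGGG) starts at position 204.
Vte7I cuts after base 5 of each site (before the last base), so after position 208.
Combined cut positions: 56, 102, 141, 169, 208.
Circular molecule, 5 cuts → 5 fragments:
  57–102 → 46 bp
  103–141 → 39 bp
  142–169 → 28 bp
  170–208 → 39 bp
  209–223 then 1–56 → 15 + 56 = 71 bp
Sorted largest to smallest: 71, 46, 39, 39, 28 bp.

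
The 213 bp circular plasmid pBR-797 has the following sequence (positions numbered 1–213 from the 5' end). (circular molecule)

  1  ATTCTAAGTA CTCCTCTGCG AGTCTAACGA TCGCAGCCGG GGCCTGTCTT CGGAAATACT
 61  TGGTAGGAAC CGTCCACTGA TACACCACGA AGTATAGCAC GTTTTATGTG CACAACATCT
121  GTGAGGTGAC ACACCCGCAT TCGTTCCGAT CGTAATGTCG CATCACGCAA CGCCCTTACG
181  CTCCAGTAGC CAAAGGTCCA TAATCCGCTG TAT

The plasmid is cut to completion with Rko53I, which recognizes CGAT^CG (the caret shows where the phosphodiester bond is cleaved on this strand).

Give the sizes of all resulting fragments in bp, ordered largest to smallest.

119, 94 bp

Rko53I sites (CGATCG) start at positions 28, 147.
Rko53I cuts after base 4 of each site, so after positions 31, 150.
Circular molecule, 2 cuts → 2 fragments:
  32–150 → 119 bp
  151–213 then 1–31 → 63 + 31 = 94 bp
Sorted largest to smallest: 119, 94 bp.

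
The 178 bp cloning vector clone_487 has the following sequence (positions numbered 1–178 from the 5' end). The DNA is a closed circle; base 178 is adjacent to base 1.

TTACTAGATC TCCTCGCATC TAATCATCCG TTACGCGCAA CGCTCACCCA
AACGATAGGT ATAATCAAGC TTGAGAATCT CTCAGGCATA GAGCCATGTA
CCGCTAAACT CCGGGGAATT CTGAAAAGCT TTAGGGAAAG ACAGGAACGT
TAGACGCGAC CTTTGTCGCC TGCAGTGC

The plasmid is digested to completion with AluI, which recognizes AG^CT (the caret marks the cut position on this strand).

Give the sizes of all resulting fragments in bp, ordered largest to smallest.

119, 59 bp

AluI sites (AGCT) start at positions 68, 127.
AluI cuts after base 2 of each site, so after positions 69, 128.
Circular molecule, 2 cuts → 2 fragments:
  70–128 → 59 bp
  129–178 then 1–69 → 50 + 69 = 119 bp
Sorted largest to smallest: 119, 59 bp.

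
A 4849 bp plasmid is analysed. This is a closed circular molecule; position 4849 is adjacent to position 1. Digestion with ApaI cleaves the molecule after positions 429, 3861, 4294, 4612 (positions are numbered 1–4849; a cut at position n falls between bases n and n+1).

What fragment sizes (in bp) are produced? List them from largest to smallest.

Circular molecule, 4 cuts → 4 fragments:
  3861 − 429 = 3432 bp
  4294 − 3861 = 433 bp
  4612 − 4294 = 318 bp
  wrap: 4849 − 4612 + 429 = 666 bp
Sorted largest to smallest: 3432, 666, 433, 318 bp.

3432, 666, 433, 318 bp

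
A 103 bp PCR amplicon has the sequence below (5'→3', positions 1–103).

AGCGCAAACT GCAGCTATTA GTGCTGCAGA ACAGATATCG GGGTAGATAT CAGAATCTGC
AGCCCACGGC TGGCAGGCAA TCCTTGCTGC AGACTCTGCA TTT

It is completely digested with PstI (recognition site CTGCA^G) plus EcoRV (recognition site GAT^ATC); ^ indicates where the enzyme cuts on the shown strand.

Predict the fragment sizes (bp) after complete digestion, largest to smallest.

30, 15, 13, 13, 12, 12, 8 bp

PstI sites (CTGCAG) start at positions 9, 24, 57, 87.
PstI cuts after base 5 of each site (before the last base), so after positions 13, 28, 61, 91.
EcoRV sites (GATATC) start at positions 34, 46.
EcoRV cuts after base 3 of each site, so after positions 36, 48.
Combined cut positions: 13, 28, 36, 48, 61, 91.
Linear molecule, 6 cuts → 7 fragments:
  1–13 → 13 bp
  14–28 → 15 bp
  29–36 → 8 bp
  37–48 → 12 bp
  49–61 → 13 bp
  62–91 → 30 bp
  92–103 → 12 bp
Sorted largest to smallest: 30, 15, 13, 13, 12, 12, 8 bp.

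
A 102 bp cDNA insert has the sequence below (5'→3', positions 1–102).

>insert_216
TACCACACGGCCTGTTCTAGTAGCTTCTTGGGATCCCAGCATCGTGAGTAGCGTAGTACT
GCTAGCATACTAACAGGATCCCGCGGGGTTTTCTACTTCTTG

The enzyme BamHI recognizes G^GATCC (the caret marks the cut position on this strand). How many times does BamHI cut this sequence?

2

GGATCC occurs starting at positions 31, 76.
BamHI cuts at 2 sites.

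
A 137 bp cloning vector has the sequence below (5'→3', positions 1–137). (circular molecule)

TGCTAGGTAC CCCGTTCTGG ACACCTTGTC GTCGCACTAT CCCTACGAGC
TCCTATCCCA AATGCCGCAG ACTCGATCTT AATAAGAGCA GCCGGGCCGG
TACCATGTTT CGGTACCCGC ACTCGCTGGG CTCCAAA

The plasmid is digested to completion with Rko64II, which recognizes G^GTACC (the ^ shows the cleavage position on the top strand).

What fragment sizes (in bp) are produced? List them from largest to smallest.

Rko64II sites (GGTACC) start at positions 6, 99, 112.
Rko64II cuts after the first base of each site, so after positions 6, 99, 112.
Circular molecule, 3 cuts → 3 fragments:
  7–99 → 93 bp
  100–112 → 13 bp
  113–137 then 1–6 → 25 + 6 = 31 bp
Sorted largest to smallest: 93, 31, 13 bp.

93, 31, 13 bp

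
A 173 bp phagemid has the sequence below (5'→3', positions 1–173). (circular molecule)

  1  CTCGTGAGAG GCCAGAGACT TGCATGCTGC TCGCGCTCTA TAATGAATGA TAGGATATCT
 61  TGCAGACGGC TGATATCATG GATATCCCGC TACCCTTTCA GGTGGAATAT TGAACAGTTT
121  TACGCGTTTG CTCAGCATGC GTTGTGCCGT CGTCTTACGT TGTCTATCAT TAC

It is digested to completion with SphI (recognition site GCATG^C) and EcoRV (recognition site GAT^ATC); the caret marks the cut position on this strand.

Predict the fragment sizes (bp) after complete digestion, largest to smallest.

60, 56, 30, 18, 9 bp

SphI sites (GCATGC) start at positions 22, 135.
SphI cuts after base 5 of each site (before the last base), so after positions 26, 139.
EcoRV sites (GATATC) start at positions 54, 72, 81.
EcoRV cuts after base 3 of each site, so after positions 56, 74, 83.
Combined cut positions: 26, 56, 74, 83, 139.
Circular molecule, 5 cuts → 5 fragments:
  27–56 → 30 bp
  57–74 → 18 bp
  75–83 → 9 bp
  84–139 → 56 bp
  140–173 then 1–26 → 34 + 26 = 60 bp
Sorted largest to smallest: 60, 56, 30, 18, 9 bp.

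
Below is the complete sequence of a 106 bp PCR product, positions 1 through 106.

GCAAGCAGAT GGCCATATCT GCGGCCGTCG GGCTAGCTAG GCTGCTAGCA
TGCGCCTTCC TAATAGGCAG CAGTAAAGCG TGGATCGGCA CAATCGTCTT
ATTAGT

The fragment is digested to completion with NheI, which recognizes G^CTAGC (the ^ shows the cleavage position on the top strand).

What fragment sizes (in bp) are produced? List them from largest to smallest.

NheI sites (GCTAGC) start at positions 32, 44.
NheI cuts after the first base of each site, so after positions 32, 44.
Linear molecule, 2 cuts → 3 fragments:
  1–32 → 32 bp
  33–44 → 12 bp
  45–106 → 62 bp
Sorted largest to smallest: 62, 32, 12 bp.

62, 32, 12 bp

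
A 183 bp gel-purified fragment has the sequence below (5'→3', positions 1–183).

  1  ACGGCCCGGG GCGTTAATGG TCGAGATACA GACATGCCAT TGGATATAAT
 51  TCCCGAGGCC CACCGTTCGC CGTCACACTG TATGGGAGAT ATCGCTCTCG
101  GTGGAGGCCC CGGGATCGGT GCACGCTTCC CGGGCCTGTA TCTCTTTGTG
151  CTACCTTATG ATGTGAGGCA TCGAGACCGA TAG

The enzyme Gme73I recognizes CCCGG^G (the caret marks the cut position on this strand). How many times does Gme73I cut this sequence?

CCCGGG occurs starting at positions 5, 109, 129.
Gme73I cuts at 3 sites.

3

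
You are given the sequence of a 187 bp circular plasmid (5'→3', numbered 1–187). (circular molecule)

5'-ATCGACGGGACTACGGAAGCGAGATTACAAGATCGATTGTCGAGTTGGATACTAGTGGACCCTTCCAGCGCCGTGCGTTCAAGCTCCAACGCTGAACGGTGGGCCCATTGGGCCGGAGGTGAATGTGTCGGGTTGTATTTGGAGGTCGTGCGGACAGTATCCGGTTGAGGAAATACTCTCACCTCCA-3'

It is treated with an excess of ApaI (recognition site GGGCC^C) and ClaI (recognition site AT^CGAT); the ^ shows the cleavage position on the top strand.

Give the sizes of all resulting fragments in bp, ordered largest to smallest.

115, 72 bp

The ApaI site (GGGCCC) starts at position 101.
ApaI cuts after base 5 of each site (before the last base), so after position 105.
The ClaI site (ATCGAT) starts at position 32.
ClaI cuts after base 2 of each site, so after position 33.
Combined cut positions: 33, 105.
Circular molecule, 2 cuts → 2 fragments:
  34–105 → 72 bp
  106–187 then 1–33 → 82 + 33 = 115 bp
Sorted largest to smallest: 115, 72 bp.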